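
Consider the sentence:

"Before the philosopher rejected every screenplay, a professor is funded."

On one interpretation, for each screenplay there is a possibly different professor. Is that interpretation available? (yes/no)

The described interpretation is the *every screenplay* > *a professor* scoping.
Structurally, *every screenplay* is inside the adjunct clause *before the philosopher rejected every screenplay*.
Adverbial clauses are not L-marked, so they are barriers for QR — the quantifier cannot escape the adjunct.
So the wide-scope reading for *every screenplay* is blocked.

No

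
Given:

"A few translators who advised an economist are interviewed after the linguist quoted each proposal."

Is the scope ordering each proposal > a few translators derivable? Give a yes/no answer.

No

*each proposal* occurs within the adjunct clause *after the linguist quoted each proposal*.
Adjunct clauses are scope islands: a quantifier inside an adjunct cannot raise into the matrix clause.
The inverse ordering *each proposal* > *a few translators* is therefore underivable.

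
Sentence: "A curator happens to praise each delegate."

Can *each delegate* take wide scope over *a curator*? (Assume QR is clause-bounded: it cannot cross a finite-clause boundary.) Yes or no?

The matrix predicate is a raising verb, whose infinitival complement is not a scope island — *each delegate* can QR into the matrix clause.
Ordinary QR to a clause-peripheral position gives the wide-scope LF for the lower DP.
The sentence is scopally ambiguous between *a curator* > *each delegate* and *each delegate* > *a curator*.

Yes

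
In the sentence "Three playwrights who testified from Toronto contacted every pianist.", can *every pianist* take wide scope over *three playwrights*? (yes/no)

Yes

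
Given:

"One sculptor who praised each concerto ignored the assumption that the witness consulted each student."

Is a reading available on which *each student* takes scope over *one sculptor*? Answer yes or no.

No

*each student* occurs within the complex NP *the assumption that the witness consulted each student*.
Noun-complement clauses are scope islands (the Complex NP Constraint): a quantifier inside one cannot scope into the matrix.
The inverse ordering *each student* > *one sculptor* is therefore underivable.
(Only the surface reading survives: one fixed sculptor with respect to all the relevant students.)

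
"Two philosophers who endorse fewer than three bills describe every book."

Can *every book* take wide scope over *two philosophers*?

Although the sentence contains a relative clause (*who endorse fewer than three bills*), *every book* is outside it, in the matrix VP.
Clause-internal QR can adjoin the lower DP above the subject, yielding the inverse reading.

Yes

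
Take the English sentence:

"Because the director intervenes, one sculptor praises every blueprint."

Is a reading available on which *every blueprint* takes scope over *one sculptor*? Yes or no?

*every blueprint* is a matrix argument; the adjunct is an island but the target quantifier is outside it.
Ordinary QR to a clause-peripheral position gives the wide-scope LF for the lower DP.
So *every blueprint* > *one sculptor* is among the available readings.

Yes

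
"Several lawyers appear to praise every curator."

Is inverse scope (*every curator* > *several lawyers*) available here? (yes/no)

Yes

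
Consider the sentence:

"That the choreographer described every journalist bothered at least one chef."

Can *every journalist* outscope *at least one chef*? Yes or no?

No

Structurally, *every journalist* is inside the sentential subject *that the choreographer described every journalist*.
Clausal subjects are scope islands; QR from inside the subject into the matrix is barred.
The ordering *every journalist* > *at least one chef* is therefore underivable.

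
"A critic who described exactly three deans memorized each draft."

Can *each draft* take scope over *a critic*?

Although the sentence contains a relative clause (*who described exactly three deans*), *each draft* is outside it, in the matrix VP.
Clause-internal QR can adjoin the lower DP above the subject, yielding the inverse reading.

Yes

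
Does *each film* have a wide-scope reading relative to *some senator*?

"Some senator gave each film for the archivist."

Yes

*some senator* and *each film* are co-arguments of the matrix verb, with nothing but a clause-internal boundary between them.
No island intervenes, so both surface and inverse scope are derivable.
The sentence is scopally ambiguous between *some senator* > *each film* and *each film* > *some senator*.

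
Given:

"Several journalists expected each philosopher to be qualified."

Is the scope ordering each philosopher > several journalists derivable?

*each philosopher* is the subject of an ECM infinitive — the infinitival complement of an ECM verb is not a scope island, so *each philosopher* can raise into the matrix clause.
No island intervenes, so both surface and inverse scope are derivable.

Yes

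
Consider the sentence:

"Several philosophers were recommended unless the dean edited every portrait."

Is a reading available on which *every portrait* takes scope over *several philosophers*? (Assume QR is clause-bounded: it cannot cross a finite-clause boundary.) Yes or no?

*every portrait* sits inside the adjunct clause *unless the dean edited every portrait*.
The adjunct-island constraint bars QR out of an adverbial clause.
*every portrait* > *several philosophers* would require crossing that boundary, which is illicit.

No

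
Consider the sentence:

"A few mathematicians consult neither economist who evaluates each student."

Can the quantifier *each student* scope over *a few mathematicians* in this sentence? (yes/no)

No

The target quantifier *each student* is part of the relative clause *who evaluates each student* modifying *neither economist*.
Relative clauses block scope extraction: QR cannot target a position outside the modified NP.
*each student* > *a few mathematicians* would require crossing that boundary, which is illicit.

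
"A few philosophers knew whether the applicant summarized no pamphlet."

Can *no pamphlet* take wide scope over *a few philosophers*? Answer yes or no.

No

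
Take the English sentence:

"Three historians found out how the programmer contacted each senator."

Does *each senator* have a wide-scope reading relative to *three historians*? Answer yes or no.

*each senator* sits inside the embedded question *how the programmer contacted each senator*.
The wh-island constraint blocks QR out of an embedded interrogative.
So *each senator* cannot raise high enough to outscope *three historians*; only the surface ordering *three historians* > *each senator* is available.

No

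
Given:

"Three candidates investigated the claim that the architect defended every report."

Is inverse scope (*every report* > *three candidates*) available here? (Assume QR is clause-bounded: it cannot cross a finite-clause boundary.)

*every report* is embedded in the complex NP *the claim that the architect defended every report*.
The complex NP is opaque for QR — the quantifier is frozen inside the noun's complement.
So *every report* cannot raise to a position above *three candidates*.

No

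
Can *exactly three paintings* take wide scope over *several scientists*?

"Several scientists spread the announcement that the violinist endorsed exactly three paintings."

The DP *exactly three paintings* is contained in the complex NP *the announcement that the violinist endorsed exactly three paintings*.
The complex NP is opaque for QR — the quantifier is frozen inside the noun's complement.
There is no licit LF on which *exactly three paintings* c-commands *several scientists*.

No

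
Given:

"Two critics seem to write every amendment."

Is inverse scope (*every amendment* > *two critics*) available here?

Raising constructions are monoclausal for scope purposes; *every amendment* is not separated from *two critics* by any island.
Nothing blocks QR of the lower DP to a position above the higher one, so inverse scope is available.

Yes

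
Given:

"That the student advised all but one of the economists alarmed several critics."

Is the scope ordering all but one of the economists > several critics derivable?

The DP *all but one of the economists* is contained in the sentential subject *that the student advised all but one of the economists*.
Subjects — clausal subjects included — are islands for extraction, and QR is no exception.
*all but one of the economists* > *several critics* would require crossing that boundary, which is illicit.

No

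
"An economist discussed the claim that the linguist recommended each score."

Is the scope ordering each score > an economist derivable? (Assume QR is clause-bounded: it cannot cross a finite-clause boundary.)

No

*each score* sits inside the complex NP *the claim that the linguist recommended each score*.
Noun-complement clauses are scope islands (the Complex NP Constraint): a quantifier inside one cannot scope into the matrix.
The inverse ordering *each score* > *an economist* is therefore underivable.
(Only the surface reading survives: one fixed economist with respect to all the relevant scores.)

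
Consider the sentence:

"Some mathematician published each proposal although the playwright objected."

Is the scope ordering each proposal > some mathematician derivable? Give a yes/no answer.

The adjunct island is irrelevant here — *each proposal* and *some mathematician* are both in the matrix clause.
With no island boundary between them, the object can take inverse scope over the subject via ordinary QR within the clause.

Yes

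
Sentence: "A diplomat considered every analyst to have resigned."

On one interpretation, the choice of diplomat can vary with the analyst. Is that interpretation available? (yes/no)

Yes

That reading corresponds to *every analyst* > *a diplomat*.
*every analyst* is the subject of an ECM infinitive — the infinitival complement of an ECM verb is not a scope island, so *every analyst* can raise into the matrix clause.
No island intervenes, so both surface and inverse scope are derivable.
Both orderings are possible: *a diplomat* > *every analyst* and *every analyst* > *a diplomat*.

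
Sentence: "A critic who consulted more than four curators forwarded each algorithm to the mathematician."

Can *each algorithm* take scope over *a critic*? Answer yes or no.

Although the sentence contains a relative clause (*who consulted more than four curators*), *each algorithm* is outside it, in the matrix VP.
QR within a single clause is free, so the lower quantifier may take scope over the higher one.

Yes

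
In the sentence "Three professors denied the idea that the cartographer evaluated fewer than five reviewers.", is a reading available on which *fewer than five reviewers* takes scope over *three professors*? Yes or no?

The target quantifier *fewer than five reviewers* is part of the complex NP *the idea that the cartographer evaluated fewer than five reviewers*.
The Complex NP Constraint bars QR out of the complement clause of a noun.
*fewer than five reviewers* is confined to the island and cannot take scope over *three professors*.

No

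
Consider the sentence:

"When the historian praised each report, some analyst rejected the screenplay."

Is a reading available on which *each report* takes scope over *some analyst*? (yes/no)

The DP *each report* is contained in the adjunct clause *when the historian praised each report*.
The adjunct-island constraint bars QR out of an adverbial clause.
There is no licit LF on which *each report* c-commands *some analyst*.

No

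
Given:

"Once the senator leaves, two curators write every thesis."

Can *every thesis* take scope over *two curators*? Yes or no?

Yes

Neither queried DP is inside the adjunct, so the adjunct-island constraint does not apply.
Since no island is crossed, the inverse ordering is licensed alongside surface scope.
The sentence is scopally ambiguous between *two curators* > *every thesis* and *every thesis* > *two curators*.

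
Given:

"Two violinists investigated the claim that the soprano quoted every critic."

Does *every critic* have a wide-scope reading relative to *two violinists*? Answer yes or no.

No

Structurally, *every critic* is inside the complex NP *the claim that the soprano quoted every critic*.
The complex NP is opaque for QR — the quantifier is frozen inside the noun's complement.
Hence only narrow scope for *every critic* (under *two violinists*) survives.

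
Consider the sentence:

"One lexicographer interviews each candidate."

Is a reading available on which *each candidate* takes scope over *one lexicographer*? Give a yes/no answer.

*one lexicographer* and *each candidate* are co-arguments of the matrix verb, with nothing but a clause-internal boundary between them.
Ordinary QR to a clause-peripheral position gives the wide-scope LF for the lower DP.
The sentence is scopally ambiguous between *one lexicographer* > *each candidate* and *each candidate* > *one lexicographer*.

Yes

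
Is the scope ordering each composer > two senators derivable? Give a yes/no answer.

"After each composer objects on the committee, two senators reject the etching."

No

*each composer* occurs within the adjunct clause *after each composer objects on the committee*.
Adverbial clauses are not L-marked, so they are barriers for QR — the quantifier cannot escape the adjunct.
*each composer* > *two senators* would require crossing that boundary, which is illicit.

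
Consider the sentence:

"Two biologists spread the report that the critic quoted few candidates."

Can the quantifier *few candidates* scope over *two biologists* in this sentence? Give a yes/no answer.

No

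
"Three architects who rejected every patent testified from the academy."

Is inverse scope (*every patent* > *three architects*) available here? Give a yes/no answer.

The target quantifier *every patent* is part of the relative clause *who rejected every patent*.
Relative clauses are scope islands: a quantifier cannot QR out of a relative clause to take scope in the matrix clause.
So the wide-scope reading for *every patent* is blocked.

No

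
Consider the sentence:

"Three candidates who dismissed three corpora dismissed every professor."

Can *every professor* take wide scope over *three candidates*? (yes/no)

Yes

*every professor* is a matrix argument; only *three candidates* is modified by the relative clause *who dismissed three corpora*, so the RC island is irrelevant to the target quantifier.
No island intervenes, so both surface and inverse scope are derivable.
Both orderings are possible: *three candidates* > *every professor* and *every professor* > *three candidates*.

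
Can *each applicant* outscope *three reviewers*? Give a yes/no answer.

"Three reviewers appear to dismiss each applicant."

The matrix predicate is a raising verb, whose infinitival complement is not a scope island — *each applicant* can QR into the matrix clause.
QR within a single clause is free, so the lower quantifier may take scope over the higher one.
The sentence is scopally ambiguous between *three reviewers* > *each applicant* and *each applicant* > *three reviewers*.

Yes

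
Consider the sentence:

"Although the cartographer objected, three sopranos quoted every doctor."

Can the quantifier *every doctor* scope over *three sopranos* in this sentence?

Yes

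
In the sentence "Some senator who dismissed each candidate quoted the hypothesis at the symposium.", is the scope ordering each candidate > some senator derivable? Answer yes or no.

No

*each candidate* is embedded in the relative clause *who dismissed each candidate*.
Quantifiers inside a relative clause are trapped there; the RC boundary blocks QR.
There is no licit LF on which *each candidate* c-commands *some senator*.
(Only the surface reading survives: one fixed senator with respect to all the relevant candidates.)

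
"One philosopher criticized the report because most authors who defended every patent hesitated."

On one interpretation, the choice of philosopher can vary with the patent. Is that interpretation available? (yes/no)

This is the *every patent* > *one philosopher* reading.
The target quantifier *every patent* is part of the relative clause *who defended every patent*, which is itself inside the adjunct *because most authors who defended every patent hesitated*.
Nested islands: the RC island is itself inside an adjunct island, so wide scope is doubly excluded.
Hence only narrow scope for *every patent* (under *one philosopher*) survives.
(Only the surface reading survives: one fixed philosopher with respect to all the relevant patents.)

No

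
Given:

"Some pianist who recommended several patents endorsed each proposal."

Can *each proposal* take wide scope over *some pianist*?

The RC *who recommended several patents* is an island, but *each proposal* is not inside it — it is the matrix object, a clausemate of *some pianist*.
Ordinary QR to a clause-peripheral position gives the wide-scope LF for the lower DP.

Yes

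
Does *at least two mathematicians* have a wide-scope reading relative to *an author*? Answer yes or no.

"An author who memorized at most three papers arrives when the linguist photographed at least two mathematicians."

The target quantifier *at least two mathematicians* is part of the adjunct clause *when the linguist photographed at least two mathematicians*.
Adjunct clauses are scope islands: a quantifier inside an adjunct cannot raise into the matrix clause.
There is no licit LF on which *at least two mathematicians* c-commands *an author*.
(Only the surface reading survives: one fixed author with respect to all the relevant mathematicians.)

No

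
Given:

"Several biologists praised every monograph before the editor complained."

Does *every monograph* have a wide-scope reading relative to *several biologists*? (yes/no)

Yes

*every monograph* is a matrix argument; the adjunct is an island but the target quantifier is outside it.
Ordinary QR to a clause-peripheral position gives the wide-scope LF for the lower DP.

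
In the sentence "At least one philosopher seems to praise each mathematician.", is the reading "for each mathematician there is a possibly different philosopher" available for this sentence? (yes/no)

The paraphrase describes the scope ordering *each mathematician* > *at least one philosopher*.
*each mathematician* is the object of the infinitival complement of a raising predicate; raising infinitives are transparent for QR, so the two DPs are in effect clausemates.
Since no island is crossed, the inverse ordering is licensed alongside surface scope.

Yes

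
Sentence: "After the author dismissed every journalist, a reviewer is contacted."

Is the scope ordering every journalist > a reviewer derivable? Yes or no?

No

*every journalist* occurs within the adjunct clause *after the author dismissed every journalist*.
Adjunct clauses are scope islands: a quantifier inside an adjunct cannot raise into the matrix clause.
*every journalist* is confined to the island and cannot take scope over *a reviewer*.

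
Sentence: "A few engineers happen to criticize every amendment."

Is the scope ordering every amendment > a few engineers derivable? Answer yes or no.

*every amendment* is the object of the infinitival complement of a raising predicate; raising infinitives are transparent for QR, so the two DPs are in effect clausemates.
Since no island is crossed, the inverse ordering is licensed alongside surface scope.

Yes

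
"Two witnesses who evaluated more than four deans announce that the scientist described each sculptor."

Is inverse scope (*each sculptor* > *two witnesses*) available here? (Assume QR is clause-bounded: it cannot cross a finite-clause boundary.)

No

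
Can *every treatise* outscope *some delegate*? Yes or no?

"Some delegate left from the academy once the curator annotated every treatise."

No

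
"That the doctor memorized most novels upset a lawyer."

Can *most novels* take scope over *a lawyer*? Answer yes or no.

The target quantifier *most novels* is part of the sentential subject *that the doctor memorized most novels*.
The subject-island constraint blocks QR out of a clausal subject.
*most novels* is confined to the island and cannot take scope over *a lawyer*.

No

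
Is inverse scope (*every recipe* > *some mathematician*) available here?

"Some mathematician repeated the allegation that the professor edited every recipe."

*every recipe* is embedded in the complex NP *the allegation that the professor edited every recipe*.
Since the clause is the complement of a nominal head, the CNPC blocks scope extraction.
*every recipe* > *some mathematician* would require crossing that boundary, which is illicit.
(Only the surface reading survives: one fixed mathematician with respect to all the relevant recipes.)

No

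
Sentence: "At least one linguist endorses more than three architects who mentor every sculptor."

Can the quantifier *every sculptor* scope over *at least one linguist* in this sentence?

The target quantifier *every sculptor* is part of the relative clause *who mentor every sculptor* modifying *more than three architects*.
Quantifiers inside a relative clause are trapped there; the RC boundary blocks QR.
So *every sculptor* cannot raise to a position above *at least one linguist*.

No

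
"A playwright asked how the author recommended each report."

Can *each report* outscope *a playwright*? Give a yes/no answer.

No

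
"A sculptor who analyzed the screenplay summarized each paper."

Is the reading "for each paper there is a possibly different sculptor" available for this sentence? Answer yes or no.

The described interpretation is the *each paper* > *a sculptor* scoping.
*each paper* is a matrix argument; only *a sculptor* is modified by the relative clause *who analyzed the screenplay*, so the RC island is irrelevant to the target quantifier.
Ordinary QR to a clause-peripheral position gives the wide-scope LF for the lower DP.

Yes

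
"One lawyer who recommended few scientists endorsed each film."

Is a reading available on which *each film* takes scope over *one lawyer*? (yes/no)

Yes

*each film* is a matrix argument; only *one lawyer* is modified by the relative clause *who recommended few scientists*, so the RC island is irrelevant to the target quantifier.
Nothing blocks QR of the lower DP to a position above the higher one, so inverse scope is available.
Both orderings are possible: *one lawyer* > *each film* and *each film* > *one lawyer*.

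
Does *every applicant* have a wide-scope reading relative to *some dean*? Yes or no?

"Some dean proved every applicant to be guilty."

Yes

*every applicant* is the subject of an ECM infinitive — the infinitival complement of an ECM verb is not a scope island, so *every applicant* can raise into the matrix clause.
Since no island is crossed, the inverse ordering is licensed alongside surface scope.
Both orderings are possible: *some dean* > *every applicant* and *every applicant* > *some dean*.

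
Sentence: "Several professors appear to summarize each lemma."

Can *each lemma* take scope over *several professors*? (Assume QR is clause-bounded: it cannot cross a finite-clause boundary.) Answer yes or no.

Yes

The matrix predicate is a raising verb, whose infinitival complement is not a scope island — *each lemma* can QR into the matrix clause.
Since no island is crossed, the inverse ordering is licensed alongside surface scope.
Both orderings are possible: *several professors* > *each lemma* and *each lemma* > *several professors*.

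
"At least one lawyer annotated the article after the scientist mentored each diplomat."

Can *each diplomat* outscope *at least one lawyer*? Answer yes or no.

No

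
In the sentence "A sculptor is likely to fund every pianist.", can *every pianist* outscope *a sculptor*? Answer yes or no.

*every pianist* is inside a raising infinitive, which is transparent to QR (no CP barrier), so it behaves as a matrix argument.
QR within a single clause is free, so the lower quantifier may take scope over the higher one.

Yes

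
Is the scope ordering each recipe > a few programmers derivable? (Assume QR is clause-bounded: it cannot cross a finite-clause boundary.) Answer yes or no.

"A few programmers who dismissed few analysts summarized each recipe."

Yes

The relative clause *who dismissed few analysts* modifies *a few programmers*, but *each recipe* is not inside that relative clause — it is an argument of the matrix verb.
QR within a single clause is free, so the lower quantifier may take scope over the higher one.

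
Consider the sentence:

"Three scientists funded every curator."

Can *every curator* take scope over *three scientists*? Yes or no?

*three scientists* and *every curator* are co-arguments of the matrix verb, with nothing but a clause-internal boundary between them.
Nothing blocks QR of the lower DP to a position above the higher one, so inverse scope is available.

Yes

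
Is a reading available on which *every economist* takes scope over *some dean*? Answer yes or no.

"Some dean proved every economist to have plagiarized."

Yes

*every economist* is an ECM subject; ECM complements are not islands, and the embedded quantifier may take matrix scope.
QR within a single clause is free, so the lower quantifier may take scope over the higher one.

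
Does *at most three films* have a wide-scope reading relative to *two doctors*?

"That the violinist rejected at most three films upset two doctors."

The DP *at most three films* is contained in the sentential subject *that the violinist rejected at most three films*.
The Sentential Subject Constraint rules out raising the quantifier out of the that-clause subject.
*at most three films* > *two doctors* would require crossing that boundary, which is illicit.

No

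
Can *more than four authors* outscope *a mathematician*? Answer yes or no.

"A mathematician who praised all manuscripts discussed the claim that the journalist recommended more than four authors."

*more than four authors* sits inside the complex NP *the claim that the journalist recommended more than four authors*.
Noun-complement clauses are scope islands (the Complex NP Constraint): a quantifier inside one cannot scope into the matrix.
*more than four authors* is confined to the island and cannot take scope over *a mathematician*.

No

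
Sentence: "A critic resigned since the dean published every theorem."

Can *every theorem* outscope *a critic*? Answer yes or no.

No

The DP *every theorem* is contained in the adjunct clause *since the dean published every theorem*.
Scope out of an adjunct clause is unavailable: QR respects the adjunct-island constraint.
So the wide-scope reading for *every theorem* is blocked.
(Only the surface reading survives: one fixed critic with respect to all the relevant theorems.)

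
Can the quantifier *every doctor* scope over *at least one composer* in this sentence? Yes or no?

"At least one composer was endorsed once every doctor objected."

No

*every doctor* is embedded in the adjunct clause *once every doctor objected*.
Adverbial clauses are not L-marked, so they are barriers for QR — the quantifier cannot escape the adjunct.
*every doctor* is confined to the island and cannot take scope over *at least one composer*.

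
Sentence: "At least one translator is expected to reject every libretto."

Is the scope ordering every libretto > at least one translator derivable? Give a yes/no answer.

Yes

Infinitival complements of raising predicates do not block QR; *every libretto* and *at least one translator* are effectively clausemates.
QR within a single clause is free, so the lower quantifier may take scope over the higher one.
Both orderings are possible: *at least one translator* > *every libretto* and *every libretto* > *at least one translator*.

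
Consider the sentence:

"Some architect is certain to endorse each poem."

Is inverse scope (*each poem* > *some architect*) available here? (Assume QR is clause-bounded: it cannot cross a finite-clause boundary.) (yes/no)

*each poem* is the object of the infinitival complement of a raising predicate; raising infinitives are transparent for QR, so the two DPs are in effect clausemates.
Nothing blocks QR of the lower DP to a position above the higher one, so inverse scope is available.

Yes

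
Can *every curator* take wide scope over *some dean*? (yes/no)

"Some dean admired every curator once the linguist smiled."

Yes

The adjunct clause does not contain *every curator*, which is the matrix object.
No island intervenes, so both surface and inverse scope are derivable.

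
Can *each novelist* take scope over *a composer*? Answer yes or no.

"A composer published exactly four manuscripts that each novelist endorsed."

No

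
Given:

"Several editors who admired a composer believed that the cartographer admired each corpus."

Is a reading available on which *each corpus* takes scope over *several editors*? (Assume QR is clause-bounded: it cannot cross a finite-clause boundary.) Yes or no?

No

*each corpus* sits inside the finite complement clause *that the cartographer admired each corpus*.
Under clause-bounded QR, a quantifier in an embedded finite clause cannot raise into the matrix clause.
The inverse ordering *each corpus* > *several editors* is therefore underivable.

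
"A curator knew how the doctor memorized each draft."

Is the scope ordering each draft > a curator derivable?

No

Structurally, *each draft* is inside the embedded question *how the doctor memorized each draft*.
Embedded wh-clauses are opaque for QR, so the quantifier stays inside the question.
So *each draft* cannot raise to a position above *a curator*.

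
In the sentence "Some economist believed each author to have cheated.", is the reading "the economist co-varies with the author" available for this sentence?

The paraphrase describes the scope ordering *each author* > *some economist*.
*each author* is the subject of an ECM infinitive — the infinitival complement of an ECM verb is not a scope island, so *each author* can raise into the matrix clause.
With no island boundary between them, the object can take inverse scope over the subject via ordinary QR within the clause.

Yes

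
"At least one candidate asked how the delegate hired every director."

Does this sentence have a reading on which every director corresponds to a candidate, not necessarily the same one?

No

That reading corresponds to *every director* > *at least one candidate*.
Structurally, *every director* is inside the embedded question *how the delegate hired every director*.
The wh-island constraint blocks QR out of an embedded interrogative.
So *every director* cannot raise high enough to outscope *at least one candidate*; only the surface ordering *at least one candidate* > *every director* is available.
(Only the surface reading survives: one fixed candidate with respect to all the relevant directors.)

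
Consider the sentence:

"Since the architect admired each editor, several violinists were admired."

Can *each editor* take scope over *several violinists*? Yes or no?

No

Structurally, *each editor* is inside the adjunct clause *since the architect admired each editor*.
Since the clause is an adjunct (not a complement), the Adjunct Condition blocks QR across its edge.
There is no licit LF on which *each editor* c-commands *several violinists*.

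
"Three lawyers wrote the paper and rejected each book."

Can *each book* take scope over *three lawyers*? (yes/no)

*each book* sits inside one conjunct of the coordinate structure (*rejected each book*).
QR out of a conjunct would have to apply non-ATB, which the CSC forbids.
There is no licit LF on which *each book* c-commands *three lawyers*.

No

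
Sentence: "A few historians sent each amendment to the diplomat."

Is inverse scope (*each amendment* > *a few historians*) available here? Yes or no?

Yes

Both DPs are arguments of the same predicate; there is no clause or island boundary between them.
With no island boundary between them, the object can take inverse scope over the subject via ordinary QR within the clause.
So *each amendment* > *a few historians* is among the available readings.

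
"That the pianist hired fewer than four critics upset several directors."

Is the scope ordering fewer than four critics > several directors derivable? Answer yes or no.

No

*fewer than four critics* sits inside the sentential subject *that the pianist hired fewer than four critics*.
The subject-island constraint blocks QR out of a clausal subject.
There is no licit LF on which *fewer than four critics* c-commands *several directors*.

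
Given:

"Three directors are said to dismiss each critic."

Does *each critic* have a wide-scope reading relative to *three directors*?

Yes

*each critic* is the object of the infinitival complement of a raising predicate; raising infinitives are transparent for QR, so the two DPs are in effect clausemates.
QR within a single clause is free, so the lower quantifier may take scope over the higher one.
So *each critic* > *three directors* is among the available readings.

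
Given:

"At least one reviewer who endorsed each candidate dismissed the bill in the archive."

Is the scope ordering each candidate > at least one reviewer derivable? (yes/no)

Structurally, *each candidate* is inside the relative clause *who endorsed each candidate*.
Relative clauses block scope extraction: QR cannot target a position outside the modified NP.
*each candidate* > *at least one reviewer* would require crossing that boundary, which is illicit.

No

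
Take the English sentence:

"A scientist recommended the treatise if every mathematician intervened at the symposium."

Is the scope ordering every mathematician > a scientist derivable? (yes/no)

No

*every mathematician* sits inside the adjunct clause *if every mathematician intervened at the symposium*.
Scope out of an adjunct clause is unavailable: QR respects the adjunct-island constraint.
There is no licit LF on which *every mathematician* c-commands *a scientist*.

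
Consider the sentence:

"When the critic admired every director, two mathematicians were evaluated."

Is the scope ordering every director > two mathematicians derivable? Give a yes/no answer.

No

The target quantifier *every director* is part of the adjunct clause *when the critic admired every director*.
Adverbial clauses are not L-marked, so they are barriers for QR — the quantifier cannot escape the adjunct.
So the wide-scope reading for *every director* is blocked.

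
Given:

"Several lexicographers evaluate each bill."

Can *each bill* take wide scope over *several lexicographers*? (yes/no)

Yes

Both DPs are arguments of the same predicate; there is no clause or island boundary between them.
Clause-internal QR can adjoin the lower DP above the subject, yielding the inverse reading.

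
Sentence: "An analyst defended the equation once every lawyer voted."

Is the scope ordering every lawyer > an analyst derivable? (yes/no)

No

The DP *every lawyer* is contained in the adjunct clause *once every lawyer voted*.
The adjunct-island constraint bars QR out of an adverbial clause.
*every lawyer* is confined to the island and cannot take scope over *an analyst*.
(Only the surface reading survives: one fixed analyst with respect to all the relevant lawyers.)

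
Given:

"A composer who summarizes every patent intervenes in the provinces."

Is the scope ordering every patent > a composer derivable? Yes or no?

No

Structurally, *every patent* is inside the relative clause *who summarizes every patent*.
QR out of a relative clause is ruled out by the relative-clause island constraint.
So *every patent* cannot raise high enough to outscope *a composer*; only the surface ordering *a composer* > *every patent* is available.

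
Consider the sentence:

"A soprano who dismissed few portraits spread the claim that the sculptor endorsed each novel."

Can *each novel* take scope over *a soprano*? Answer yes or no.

No

The target quantifier *each novel* is part of the complex NP *the claim that the sculptor endorsed each novel*.
Since the clause is the complement of a nominal head, the CNPC blocks scope extraction.
*each novel* is confined to the island and cannot take scope over *a soprano*.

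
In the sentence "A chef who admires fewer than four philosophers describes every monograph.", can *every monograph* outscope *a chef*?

Yes

Although the sentence contains a relative clause (*who admires fewer than four philosophers*), *every monograph* is outside it, in the matrix VP.
Ordinary QR to a clause-peripheral position gives the wide-scope LF for the lower DP.
So *every monograph* > *a chef* is among the available readings.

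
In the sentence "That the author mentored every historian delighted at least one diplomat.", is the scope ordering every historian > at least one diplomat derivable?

No

*every historian* occurs within the sentential subject *that the author mentored every historian*.
Sentential subjects are islands: a quantifier inside the subject clause cannot raise over the matrix predicate.
So the wide-scope reading for *every historian* is blocked.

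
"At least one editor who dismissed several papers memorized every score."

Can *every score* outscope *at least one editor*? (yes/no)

Yes

*every score* is a matrix argument; only *at least one editor* is modified by the relative clause *who dismissed several papers*, so the RC island is irrelevant to the target quantifier.
Since no island is crossed, the inverse ordering is licensed alongside surface scope.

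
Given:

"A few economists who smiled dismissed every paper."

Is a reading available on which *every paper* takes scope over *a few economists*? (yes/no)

Yes

The relative clause *who smiled* modifies *a few economists*, but *every paper* is not inside that relative clause — it is an argument of the matrix verb.
No island intervenes, so both surface and inverse scope are derivable.
Both orderings are possible: *a few economists* > *every paper* and *every paper* > *a few economists*.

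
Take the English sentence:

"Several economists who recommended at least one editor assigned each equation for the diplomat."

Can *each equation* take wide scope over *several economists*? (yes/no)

Yes

The RC *who recommended at least one editor* is an island, but *each equation* is not inside it — it is the matrix object, a clausemate of *several economists*.
No island intervenes, so both surface and inverse scope are derivable.
The sentence is scopally ambiguous between *several economists* > *each equation* and *each equation* > *several economists*.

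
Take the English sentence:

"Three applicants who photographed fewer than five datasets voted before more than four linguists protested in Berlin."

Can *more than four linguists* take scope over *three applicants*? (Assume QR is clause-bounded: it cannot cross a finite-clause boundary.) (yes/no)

No

The target quantifier *more than four linguists* is part of the adjunct clause *before more than four linguists protested in Berlin*.
Scope out of an adjunct clause is unavailable: QR respects the adjunct-island constraint.
So *more than four linguists* cannot raise high enough to outscope *three applicants*; only the surface ordering *three applicants* > *more than four linguists* is available.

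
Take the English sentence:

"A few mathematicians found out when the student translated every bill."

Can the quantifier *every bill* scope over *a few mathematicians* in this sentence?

No

*every bill* occurs within the embedded question *when the student translated every bill*.
Embedded wh-clauses are opaque for QR, so the quantifier stays inside the question.
So the wide-scope reading for *every bill* is blocked.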